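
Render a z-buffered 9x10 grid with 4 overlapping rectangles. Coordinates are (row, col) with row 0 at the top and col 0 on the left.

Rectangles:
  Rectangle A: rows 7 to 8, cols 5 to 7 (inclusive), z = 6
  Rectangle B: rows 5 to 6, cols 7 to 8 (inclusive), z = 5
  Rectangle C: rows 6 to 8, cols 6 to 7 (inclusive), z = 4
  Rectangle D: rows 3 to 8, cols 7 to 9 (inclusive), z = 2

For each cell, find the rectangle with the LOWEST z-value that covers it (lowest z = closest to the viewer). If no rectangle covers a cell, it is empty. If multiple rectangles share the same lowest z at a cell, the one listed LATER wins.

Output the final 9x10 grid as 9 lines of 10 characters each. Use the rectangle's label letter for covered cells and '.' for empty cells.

..........
..........
..........
.......DDD
.......DDD
.......DDD
......CDDD
.....ACDDD
.....ACDDD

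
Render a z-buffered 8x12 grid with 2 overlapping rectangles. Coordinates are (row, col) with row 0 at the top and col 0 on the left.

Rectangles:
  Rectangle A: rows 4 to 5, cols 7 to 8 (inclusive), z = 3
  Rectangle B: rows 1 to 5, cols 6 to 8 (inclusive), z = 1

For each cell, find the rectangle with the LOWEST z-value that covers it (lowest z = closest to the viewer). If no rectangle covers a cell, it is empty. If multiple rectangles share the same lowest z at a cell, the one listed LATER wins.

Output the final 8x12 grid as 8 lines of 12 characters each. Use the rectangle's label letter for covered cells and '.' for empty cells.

............
......BBB...
......BBB...
......BBB...
......BBB...
......BBB...
............
............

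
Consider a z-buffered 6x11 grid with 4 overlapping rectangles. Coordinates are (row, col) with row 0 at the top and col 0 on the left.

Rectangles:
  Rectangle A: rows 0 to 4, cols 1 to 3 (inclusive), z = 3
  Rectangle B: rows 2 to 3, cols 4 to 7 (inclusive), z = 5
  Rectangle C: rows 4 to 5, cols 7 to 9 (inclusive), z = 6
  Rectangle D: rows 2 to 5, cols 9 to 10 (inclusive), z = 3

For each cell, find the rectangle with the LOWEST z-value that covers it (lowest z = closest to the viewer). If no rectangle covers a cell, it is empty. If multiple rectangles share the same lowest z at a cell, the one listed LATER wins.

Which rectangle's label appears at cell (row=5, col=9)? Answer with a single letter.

Check cell (5,9):
  A: rows 0-4 cols 1-3 -> outside (row miss)
  B: rows 2-3 cols 4-7 -> outside (row miss)
  C: rows 4-5 cols 7-9 z=6 -> covers; best now C (z=6)
  D: rows 2-5 cols 9-10 z=3 -> covers; best now D (z=3)
Winner: D at z=3

Answer: D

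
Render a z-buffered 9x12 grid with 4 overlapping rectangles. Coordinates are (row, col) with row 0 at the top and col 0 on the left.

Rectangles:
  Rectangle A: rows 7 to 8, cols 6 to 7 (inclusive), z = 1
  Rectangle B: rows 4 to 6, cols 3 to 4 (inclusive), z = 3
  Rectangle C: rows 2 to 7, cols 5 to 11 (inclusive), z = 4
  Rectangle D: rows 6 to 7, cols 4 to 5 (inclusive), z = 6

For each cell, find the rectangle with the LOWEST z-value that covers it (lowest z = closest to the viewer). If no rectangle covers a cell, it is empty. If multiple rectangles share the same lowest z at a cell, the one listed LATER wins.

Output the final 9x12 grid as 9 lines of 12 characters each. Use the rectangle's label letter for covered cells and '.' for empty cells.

............
............
.....CCCCCCC
.....CCCCCCC
...BBCCCCCCC
...BBCCCCCCC
...BBCCCCCCC
....DCAACCCC
......AA....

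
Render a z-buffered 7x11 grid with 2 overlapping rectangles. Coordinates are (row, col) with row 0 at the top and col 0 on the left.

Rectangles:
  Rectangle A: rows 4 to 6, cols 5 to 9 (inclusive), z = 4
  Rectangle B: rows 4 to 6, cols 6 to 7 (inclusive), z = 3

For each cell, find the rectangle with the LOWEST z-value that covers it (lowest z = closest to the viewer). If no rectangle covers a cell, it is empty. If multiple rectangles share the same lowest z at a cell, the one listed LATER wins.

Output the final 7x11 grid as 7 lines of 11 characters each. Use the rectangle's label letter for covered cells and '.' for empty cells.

...........
...........
...........
...........
.....ABBAA.
.....ABBAA.
.....ABBAA.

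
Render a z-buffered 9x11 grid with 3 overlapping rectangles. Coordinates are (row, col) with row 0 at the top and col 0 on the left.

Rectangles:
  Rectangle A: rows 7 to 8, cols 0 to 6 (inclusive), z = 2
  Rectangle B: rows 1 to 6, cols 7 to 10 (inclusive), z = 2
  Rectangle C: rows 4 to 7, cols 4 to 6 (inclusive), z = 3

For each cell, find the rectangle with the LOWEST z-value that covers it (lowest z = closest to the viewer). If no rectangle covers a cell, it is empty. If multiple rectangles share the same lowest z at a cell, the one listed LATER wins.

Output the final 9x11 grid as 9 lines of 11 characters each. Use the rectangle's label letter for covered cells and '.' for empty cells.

...........
.......BBBB
.......BBBB
.......BBBB
....CCCBBBB
....CCCBBBB
....CCCBBBB
AAAAAAA....
AAAAAAA....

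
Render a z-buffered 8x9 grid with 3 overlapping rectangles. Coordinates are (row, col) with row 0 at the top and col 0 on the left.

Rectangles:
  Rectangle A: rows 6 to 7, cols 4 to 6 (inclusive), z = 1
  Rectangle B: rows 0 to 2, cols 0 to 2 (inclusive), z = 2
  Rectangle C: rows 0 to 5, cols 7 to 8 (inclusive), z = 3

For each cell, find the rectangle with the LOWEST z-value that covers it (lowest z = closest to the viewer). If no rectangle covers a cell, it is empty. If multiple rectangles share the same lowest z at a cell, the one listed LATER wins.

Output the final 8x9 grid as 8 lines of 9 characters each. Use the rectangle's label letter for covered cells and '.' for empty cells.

BBB....CC
BBB....CC
BBB....CC
.......CC
.......CC
.......CC
....AAA..
....AAA..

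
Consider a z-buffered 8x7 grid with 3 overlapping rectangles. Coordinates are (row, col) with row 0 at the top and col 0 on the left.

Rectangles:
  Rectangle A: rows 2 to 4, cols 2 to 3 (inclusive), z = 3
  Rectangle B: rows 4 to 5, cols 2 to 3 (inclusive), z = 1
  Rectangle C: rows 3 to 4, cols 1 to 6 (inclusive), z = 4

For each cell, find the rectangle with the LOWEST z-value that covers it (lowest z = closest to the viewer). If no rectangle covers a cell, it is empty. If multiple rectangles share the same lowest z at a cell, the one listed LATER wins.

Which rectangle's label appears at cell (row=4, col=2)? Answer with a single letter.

Check cell (4,2):
  A: rows 2-4 cols 2-3 z=3 -> covers; best now A (z=3)
  B: rows 4-5 cols 2-3 z=1 -> covers; best now B (z=1)
  C: rows 3-4 cols 1-6 z=4 -> covers; best now B (z=1)
Winner: B at z=1

Answer: B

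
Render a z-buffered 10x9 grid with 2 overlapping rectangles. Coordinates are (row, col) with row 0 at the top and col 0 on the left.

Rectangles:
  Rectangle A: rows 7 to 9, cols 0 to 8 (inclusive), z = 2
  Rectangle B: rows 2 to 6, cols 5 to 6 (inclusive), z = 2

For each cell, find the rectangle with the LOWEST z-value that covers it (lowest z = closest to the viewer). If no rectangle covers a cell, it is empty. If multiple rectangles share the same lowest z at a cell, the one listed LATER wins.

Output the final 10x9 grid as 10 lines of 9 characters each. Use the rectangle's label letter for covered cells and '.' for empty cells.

.........
.........
.....BB..
.....BB..
.....BB..
.....BB..
.....BB..
AAAAAAAAA
AAAAAAAAA
AAAAAAAAA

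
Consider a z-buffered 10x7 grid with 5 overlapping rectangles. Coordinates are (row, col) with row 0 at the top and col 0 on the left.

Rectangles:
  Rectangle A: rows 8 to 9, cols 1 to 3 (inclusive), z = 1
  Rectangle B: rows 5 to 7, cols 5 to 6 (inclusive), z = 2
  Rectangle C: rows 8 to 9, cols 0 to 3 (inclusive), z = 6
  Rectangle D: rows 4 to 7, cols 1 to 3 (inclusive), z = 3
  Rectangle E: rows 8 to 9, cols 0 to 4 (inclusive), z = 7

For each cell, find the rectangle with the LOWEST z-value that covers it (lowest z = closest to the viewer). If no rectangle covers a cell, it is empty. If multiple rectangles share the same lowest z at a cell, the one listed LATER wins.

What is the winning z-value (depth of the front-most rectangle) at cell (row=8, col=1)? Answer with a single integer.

Answer: 1

Derivation:
Check cell (8,1):
  A: rows 8-9 cols 1-3 z=1 -> covers; best now A (z=1)
  B: rows 5-7 cols 5-6 -> outside (row miss)
  C: rows 8-9 cols 0-3 z=6 -> covers; best now A (z=1)
  D: rows 4-7 cols 1-3 -> outside (row miss)
  E: rows 8-9 cols 0-4 z=7 -> covers; best now A (z=1)
Winner: A at z=1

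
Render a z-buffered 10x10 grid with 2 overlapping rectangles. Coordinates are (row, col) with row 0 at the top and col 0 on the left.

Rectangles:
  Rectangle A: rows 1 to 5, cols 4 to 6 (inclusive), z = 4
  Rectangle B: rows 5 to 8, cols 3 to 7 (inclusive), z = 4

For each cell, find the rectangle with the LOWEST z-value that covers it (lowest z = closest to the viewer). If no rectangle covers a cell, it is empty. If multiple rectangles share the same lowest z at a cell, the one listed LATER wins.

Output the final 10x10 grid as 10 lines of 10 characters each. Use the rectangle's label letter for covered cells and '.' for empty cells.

..........
....AAA...
....AAA...
....AAA...
....AAA...
...BBBBB..
...BBBBB..
...BBBBB..
...BBBBB..
..........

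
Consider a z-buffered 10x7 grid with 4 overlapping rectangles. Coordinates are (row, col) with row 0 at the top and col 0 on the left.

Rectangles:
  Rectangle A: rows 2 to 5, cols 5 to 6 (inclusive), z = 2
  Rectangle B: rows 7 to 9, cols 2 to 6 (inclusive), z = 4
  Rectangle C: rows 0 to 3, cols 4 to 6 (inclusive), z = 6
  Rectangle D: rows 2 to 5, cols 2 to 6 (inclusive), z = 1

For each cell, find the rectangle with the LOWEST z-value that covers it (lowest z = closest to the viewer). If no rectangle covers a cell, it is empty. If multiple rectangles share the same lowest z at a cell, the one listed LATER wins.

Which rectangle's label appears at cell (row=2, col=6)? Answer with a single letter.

Answer: D

Derivation:
Check cell (2,6):
  A: rows 2-5 cols 5-6 z=2 -> covers; best now A (z=2)
  B: rows 7-9 cols 2-6 -> outside (row miss)
  C: rows 0-3 cols 4-6 z=6 -> covers; best now A (z=2)
  D: rows 2-5 cols 2-6 z=1 -> covers; best now D (z=1)
Winner: D at z=1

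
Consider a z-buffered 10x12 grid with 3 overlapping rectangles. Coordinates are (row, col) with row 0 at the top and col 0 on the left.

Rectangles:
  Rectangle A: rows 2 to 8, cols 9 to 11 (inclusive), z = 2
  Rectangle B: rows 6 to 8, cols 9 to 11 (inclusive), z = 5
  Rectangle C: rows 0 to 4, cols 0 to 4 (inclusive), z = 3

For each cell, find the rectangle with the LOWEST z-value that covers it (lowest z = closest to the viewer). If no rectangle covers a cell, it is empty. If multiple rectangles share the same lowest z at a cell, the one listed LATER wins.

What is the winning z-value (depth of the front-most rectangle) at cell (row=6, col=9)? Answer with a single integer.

Check cell (6,9):
  A: rows 2-8 cols 9-11 z=2 -> covers; best now A (z=2)
  B: rows 6-8 cols 9-11 z=5 -> covers; best now A (z=2)
  C: rows 0-4 cols 0-4 -> outside (row miss)
Winner: A at z=2

Answer: 2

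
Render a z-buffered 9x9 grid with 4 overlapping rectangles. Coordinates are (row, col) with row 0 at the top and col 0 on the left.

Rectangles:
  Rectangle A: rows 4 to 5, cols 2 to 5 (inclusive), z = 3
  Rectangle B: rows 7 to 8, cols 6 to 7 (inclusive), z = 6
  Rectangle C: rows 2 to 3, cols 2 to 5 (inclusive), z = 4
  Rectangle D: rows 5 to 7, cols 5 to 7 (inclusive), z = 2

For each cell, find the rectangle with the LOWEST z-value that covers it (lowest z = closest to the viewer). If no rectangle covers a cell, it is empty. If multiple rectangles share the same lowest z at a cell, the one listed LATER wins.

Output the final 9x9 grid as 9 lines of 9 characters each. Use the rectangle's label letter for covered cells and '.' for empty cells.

.........
.........
..CCCC...
..CCCC...
..AAAA...
..AAADDD.
.....DDD.
.....DDD.
......BB.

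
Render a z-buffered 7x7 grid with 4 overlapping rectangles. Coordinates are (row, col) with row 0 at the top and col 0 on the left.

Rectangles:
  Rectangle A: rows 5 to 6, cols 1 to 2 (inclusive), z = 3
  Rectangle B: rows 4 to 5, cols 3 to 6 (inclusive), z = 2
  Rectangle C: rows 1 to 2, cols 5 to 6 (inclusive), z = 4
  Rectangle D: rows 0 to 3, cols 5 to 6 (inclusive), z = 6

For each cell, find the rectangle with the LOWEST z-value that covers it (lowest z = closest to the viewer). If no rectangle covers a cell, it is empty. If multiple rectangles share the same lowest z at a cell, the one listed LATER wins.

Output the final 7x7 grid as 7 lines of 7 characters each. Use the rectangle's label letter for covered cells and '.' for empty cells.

.....DD
.....CC
.....CC
.....DD
...BBBB
.AABBBB
.AA....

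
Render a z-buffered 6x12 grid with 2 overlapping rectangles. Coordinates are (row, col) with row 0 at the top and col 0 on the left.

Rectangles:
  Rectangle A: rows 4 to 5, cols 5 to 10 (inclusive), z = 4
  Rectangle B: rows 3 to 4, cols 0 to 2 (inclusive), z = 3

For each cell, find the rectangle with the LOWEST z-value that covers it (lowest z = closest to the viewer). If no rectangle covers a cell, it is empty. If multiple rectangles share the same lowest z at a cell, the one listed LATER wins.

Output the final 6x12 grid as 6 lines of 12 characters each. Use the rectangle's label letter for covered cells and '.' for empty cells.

............
............
............
BBB.........
BBB..AAAAAA.
.....AAAAAA.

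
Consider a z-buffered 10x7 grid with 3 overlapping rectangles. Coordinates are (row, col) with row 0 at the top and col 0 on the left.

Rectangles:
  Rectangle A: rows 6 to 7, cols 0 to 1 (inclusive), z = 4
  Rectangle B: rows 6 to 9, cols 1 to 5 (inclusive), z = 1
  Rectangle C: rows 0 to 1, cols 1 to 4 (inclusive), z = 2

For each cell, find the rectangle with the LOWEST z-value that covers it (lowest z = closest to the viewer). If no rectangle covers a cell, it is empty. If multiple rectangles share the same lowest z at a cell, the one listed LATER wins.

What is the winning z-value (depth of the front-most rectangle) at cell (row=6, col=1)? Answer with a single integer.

Answer: 1

Derivation:
Check cell (6,1):
  A: rows 6-7 cols 0-1 z=4 -> covers; best now A (z=4)
  B: rows 6-9 cols 1-5 z=1 -> covers; best now B (z=1)
  C: rows 0-1 cols 1-4 -> outside (row miss)
Winner: B at z=1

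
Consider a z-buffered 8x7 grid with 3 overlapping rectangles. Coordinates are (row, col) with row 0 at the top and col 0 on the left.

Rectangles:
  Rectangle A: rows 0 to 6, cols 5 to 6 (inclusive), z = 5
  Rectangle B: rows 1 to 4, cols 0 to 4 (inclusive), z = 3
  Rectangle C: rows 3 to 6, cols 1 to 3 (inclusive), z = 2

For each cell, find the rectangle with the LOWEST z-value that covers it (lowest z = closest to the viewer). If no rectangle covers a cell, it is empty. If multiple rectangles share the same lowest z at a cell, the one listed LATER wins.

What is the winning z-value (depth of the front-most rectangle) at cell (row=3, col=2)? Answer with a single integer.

Answer: 2

Derivation:
Check cell (3,2):
  A: rows 0-6 cols 5-6 -> outside (col miss)
  B: rows 1-4 cols 0-4 z=3 -> covers; best now B (z=3)
  C: rows 3-6 cols 1-3 z=2 -> covers; best now C (z=2)
Winner: C at z=2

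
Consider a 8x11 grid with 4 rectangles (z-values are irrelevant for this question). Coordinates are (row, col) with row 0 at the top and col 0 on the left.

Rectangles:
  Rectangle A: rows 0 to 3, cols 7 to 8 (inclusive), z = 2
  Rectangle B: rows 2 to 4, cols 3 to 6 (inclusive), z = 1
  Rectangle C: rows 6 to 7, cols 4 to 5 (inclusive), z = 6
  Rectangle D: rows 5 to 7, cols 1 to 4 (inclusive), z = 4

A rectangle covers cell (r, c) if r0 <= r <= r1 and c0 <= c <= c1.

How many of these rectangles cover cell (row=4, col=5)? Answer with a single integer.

Check cell (4,5):
  A: rows 0-3 cols 7-8 -> outside (row miss)
  B: rows 2-4 cols 3-6 -> covers
  C: rows 6-7 cols 4-5 -> outside (row miss)
  D: rows 5-7 cols 1-4 -> outside (row miss)
Count covering = 1

Answer: 1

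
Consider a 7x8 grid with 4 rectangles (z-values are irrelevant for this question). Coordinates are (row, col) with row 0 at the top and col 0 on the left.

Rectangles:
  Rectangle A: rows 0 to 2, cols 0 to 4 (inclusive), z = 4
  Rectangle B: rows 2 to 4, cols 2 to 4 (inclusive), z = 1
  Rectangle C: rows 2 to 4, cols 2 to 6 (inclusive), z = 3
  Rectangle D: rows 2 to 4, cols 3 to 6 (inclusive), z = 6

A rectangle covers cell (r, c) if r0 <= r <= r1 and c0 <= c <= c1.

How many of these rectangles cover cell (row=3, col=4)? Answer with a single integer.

Answer: 3

Derivation:
Check cell (3,4):
  A: rows 0-2 cols 0-4 -> outside (row miss)
  B: rows 2-4 cols 2-4 -> covers
  C: rows 2-4 cols 2-6 -> covers
  D: rows 2-4 cols 3-6 -> covers
Count covering = 3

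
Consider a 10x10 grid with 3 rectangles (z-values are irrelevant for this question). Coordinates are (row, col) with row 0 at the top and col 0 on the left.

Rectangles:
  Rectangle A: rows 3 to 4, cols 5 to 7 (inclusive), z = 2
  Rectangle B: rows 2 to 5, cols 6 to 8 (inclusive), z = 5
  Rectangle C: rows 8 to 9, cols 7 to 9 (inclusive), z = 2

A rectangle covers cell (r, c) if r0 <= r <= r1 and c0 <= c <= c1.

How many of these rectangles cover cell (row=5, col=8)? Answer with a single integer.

Answer: 1

Derivation:
Check cell (5,8):
  A: rows 3-4 cols 5-7 -> outside (row miss)
  B: rows 2-5 cols 6-8 -> covers
  C: rows 8-9 cols 7-9 -> outside (row miss)
Count covering = 1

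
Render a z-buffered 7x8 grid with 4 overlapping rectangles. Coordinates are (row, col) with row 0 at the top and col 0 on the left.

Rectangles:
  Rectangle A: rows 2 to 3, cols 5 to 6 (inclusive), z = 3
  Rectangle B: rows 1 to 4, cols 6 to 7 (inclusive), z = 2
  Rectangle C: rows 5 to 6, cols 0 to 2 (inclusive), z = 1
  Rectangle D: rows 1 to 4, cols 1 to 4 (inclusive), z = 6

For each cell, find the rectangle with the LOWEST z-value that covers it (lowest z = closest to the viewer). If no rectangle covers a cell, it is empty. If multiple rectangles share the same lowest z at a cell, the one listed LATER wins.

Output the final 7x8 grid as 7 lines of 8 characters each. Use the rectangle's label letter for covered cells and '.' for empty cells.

........
.DDDD.BB
.DDDDABB
.DDDDABB
.DDDD.BB
CCC.....
CCC.....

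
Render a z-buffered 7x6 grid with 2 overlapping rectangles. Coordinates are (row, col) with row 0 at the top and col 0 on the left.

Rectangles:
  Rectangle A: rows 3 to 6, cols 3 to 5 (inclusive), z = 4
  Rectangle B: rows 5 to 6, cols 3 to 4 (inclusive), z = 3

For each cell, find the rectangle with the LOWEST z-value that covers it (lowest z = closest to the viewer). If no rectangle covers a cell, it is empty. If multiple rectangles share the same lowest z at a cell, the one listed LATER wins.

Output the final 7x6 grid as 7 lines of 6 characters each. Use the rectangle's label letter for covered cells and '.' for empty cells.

......
......
......
...AAA
...AAA
...BBA
...BBA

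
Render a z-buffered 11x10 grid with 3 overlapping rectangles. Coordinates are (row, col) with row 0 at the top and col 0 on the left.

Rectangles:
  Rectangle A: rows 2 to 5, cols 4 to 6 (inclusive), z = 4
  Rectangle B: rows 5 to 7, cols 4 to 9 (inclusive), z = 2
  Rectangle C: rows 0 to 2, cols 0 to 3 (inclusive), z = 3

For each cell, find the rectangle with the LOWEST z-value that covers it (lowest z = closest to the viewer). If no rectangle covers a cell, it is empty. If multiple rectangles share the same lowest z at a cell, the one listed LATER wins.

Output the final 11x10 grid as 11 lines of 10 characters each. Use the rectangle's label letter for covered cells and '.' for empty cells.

CCCC......
CCCC......
CCCCAAA...
....AAA...
....AAA...
....BBBBBB
....BBBBBB
....BBBBBB
..........
..........
..........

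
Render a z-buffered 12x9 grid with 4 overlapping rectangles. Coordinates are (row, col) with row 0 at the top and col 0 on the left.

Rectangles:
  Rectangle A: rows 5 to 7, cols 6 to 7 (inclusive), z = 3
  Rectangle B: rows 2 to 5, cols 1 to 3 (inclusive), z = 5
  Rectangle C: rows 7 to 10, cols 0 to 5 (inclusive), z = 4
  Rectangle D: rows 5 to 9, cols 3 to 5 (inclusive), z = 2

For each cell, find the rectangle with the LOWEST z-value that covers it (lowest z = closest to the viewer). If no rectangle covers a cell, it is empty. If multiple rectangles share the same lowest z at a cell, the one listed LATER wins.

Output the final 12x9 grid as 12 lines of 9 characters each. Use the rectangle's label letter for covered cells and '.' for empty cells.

.........
.........
.BBB.....
.BBB.....
.BBB.....
.BBDDDAA.
...DDDAA.
CCCDDDAA.
CCCDDD...
CCCDDD...
CCCCCC...
.........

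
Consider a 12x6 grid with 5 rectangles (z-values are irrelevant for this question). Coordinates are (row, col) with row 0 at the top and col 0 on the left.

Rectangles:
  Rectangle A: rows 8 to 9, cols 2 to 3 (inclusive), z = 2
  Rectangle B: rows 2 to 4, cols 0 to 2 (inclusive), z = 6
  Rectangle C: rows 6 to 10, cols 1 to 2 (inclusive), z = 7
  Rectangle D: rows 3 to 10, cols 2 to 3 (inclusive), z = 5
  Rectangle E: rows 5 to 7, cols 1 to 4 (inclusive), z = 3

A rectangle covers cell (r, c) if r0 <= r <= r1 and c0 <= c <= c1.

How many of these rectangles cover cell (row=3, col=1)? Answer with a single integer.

Check cell (3,1):
  A: rows 8-9 cols 2-3 -> outside (row miss)
  B: rows 2-4 cols 0-2 -> covers
  C: rows 6-10 cols 1-2 -> outside (row miss)
  D: rows 3-10 cols 2-3 -> outside (col miss)
  E: rows 5-7 cols 1-4 -> outside (row miss)
Count covering = 1

Answer: 1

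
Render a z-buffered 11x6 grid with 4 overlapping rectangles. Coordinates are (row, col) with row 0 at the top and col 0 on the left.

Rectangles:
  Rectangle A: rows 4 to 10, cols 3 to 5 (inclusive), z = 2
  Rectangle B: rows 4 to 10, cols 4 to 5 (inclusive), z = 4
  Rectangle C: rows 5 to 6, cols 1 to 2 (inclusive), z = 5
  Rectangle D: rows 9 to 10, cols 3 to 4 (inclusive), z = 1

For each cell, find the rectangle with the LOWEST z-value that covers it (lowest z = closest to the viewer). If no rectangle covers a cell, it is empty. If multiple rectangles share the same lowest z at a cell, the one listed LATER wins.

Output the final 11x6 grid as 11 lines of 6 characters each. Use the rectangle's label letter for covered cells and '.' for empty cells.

......
......
......
......
...AAA
.CCAAA
.CCAAA
...AAA
...AAA
...DDA
...DDA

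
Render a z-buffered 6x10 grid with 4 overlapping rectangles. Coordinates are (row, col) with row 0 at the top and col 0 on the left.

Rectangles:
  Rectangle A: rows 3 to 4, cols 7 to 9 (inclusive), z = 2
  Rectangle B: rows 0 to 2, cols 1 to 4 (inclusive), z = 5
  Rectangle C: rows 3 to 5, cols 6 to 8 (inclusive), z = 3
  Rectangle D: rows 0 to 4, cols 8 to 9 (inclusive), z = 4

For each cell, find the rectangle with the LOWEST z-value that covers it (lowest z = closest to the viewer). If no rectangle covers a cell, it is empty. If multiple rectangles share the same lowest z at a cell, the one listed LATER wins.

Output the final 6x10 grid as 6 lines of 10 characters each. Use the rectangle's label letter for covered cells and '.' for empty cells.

.BBBB...DD
.BBBB...DD
.BBBB...DD
......CAAA
......CAAA
......CCC.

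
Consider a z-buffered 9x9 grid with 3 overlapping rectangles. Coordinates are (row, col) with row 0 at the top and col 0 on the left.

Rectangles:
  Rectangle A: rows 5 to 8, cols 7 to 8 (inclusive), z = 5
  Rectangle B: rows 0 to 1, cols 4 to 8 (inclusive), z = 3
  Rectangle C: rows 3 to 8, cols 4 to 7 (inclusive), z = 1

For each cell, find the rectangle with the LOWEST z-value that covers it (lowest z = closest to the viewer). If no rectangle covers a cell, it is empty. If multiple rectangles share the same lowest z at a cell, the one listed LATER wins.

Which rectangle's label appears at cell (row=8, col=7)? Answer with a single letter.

Check cell (8,7):
  A: rows 5-8 cols 7-8 z=5 -> covers; best now A (z=5)
  B: rows 0-1 cols 4-8 -> outside (row miss)
  C: rows 3-8 cols 4-7 z=1 -> covers; best now C (z=1)
Winner: C at z=1

Answer: C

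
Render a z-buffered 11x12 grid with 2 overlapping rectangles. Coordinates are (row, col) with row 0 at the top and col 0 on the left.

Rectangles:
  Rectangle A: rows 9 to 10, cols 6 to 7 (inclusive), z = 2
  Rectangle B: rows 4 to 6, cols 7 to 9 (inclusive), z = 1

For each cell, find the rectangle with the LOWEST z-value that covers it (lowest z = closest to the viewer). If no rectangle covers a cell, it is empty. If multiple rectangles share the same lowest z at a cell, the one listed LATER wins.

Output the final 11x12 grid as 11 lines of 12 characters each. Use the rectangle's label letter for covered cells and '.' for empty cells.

............
............
............
............
.......BBB..
.......BBB..
.......BBB..
............
............
......AA....
......AA....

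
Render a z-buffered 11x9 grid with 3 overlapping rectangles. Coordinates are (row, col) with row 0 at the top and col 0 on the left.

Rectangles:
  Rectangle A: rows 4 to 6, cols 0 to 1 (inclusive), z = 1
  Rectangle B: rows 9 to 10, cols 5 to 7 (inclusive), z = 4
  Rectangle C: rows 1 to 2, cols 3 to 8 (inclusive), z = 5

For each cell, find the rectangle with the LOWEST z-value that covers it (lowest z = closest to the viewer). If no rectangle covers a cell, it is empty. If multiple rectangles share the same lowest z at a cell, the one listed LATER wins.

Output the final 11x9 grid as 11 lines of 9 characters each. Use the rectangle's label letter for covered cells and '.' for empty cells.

.........
...CCCCCC
...CCCCCC
.........
AA.......
AA.......
AA.......
.........
.........
.....BBB.
.....BBB.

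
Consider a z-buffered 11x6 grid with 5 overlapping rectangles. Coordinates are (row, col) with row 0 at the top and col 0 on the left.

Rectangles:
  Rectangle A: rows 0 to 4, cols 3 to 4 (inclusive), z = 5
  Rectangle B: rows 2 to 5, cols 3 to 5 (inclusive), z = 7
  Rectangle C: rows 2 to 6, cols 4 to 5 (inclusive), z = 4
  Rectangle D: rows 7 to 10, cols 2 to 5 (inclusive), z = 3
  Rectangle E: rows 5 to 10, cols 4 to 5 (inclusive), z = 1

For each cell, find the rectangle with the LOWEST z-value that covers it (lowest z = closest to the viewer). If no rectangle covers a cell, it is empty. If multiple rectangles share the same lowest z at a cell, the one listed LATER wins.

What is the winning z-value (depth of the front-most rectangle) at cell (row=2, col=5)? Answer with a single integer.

Check cell (2,5):
  A: rows 0-4 cols 3-4 -> outside (col miss)
  B: rows 2-5 cols 3-5 z=7 -> covers; best now B (z=7)
  C: rows 2-6 cols 4-5 z=4 -> covers; best now C (z=4)
  D: rows 7-10 cols 2-5 -> outside (row miss)
  E: rows 5-10 cols 4-5 -> outside (row miss)
Winner: C at z=4

Answer: 4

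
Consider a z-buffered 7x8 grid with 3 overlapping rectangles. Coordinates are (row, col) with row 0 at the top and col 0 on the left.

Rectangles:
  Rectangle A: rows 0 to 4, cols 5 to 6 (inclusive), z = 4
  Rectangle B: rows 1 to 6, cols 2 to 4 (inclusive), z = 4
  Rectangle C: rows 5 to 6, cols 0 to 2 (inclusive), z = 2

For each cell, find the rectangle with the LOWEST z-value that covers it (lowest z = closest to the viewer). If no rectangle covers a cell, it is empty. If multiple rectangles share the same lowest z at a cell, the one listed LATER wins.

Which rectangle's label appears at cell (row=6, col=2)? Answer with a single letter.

Check cell (6,2):
  A: rows 0-4 cols 5-6 -> outside (row miss)
  B: rows 1-6 cols 2-4 z=4 -> covers; best now B (z=4)
  C: rows 5-6 cols 0-2 z=2 -> covers; best now C (z=2)
Winner: C at z=2

Answer: C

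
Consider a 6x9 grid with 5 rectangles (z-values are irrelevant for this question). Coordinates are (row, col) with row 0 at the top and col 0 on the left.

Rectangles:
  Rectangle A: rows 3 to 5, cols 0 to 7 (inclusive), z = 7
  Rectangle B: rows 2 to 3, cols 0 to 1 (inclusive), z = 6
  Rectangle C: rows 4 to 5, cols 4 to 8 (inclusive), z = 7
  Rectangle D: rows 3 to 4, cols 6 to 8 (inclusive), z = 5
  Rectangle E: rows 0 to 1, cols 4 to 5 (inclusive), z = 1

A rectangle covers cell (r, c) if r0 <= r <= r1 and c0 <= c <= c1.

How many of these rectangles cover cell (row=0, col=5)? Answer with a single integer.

Answer: 1

Derivation:
Check cell (0,5):
  A: rows 3-5 cols 0-7 -> outside (row miss)
  B: rows 2-3 cols 0-1 -> outside (row miss)
  C: rows 4-5 cols 4-8 -> outside (row miss)
  D: rows 3-4 cols 6-8 -> outside (row miss)
  E: rows 0-1 cols 4-5 -> covers
Count covering = 1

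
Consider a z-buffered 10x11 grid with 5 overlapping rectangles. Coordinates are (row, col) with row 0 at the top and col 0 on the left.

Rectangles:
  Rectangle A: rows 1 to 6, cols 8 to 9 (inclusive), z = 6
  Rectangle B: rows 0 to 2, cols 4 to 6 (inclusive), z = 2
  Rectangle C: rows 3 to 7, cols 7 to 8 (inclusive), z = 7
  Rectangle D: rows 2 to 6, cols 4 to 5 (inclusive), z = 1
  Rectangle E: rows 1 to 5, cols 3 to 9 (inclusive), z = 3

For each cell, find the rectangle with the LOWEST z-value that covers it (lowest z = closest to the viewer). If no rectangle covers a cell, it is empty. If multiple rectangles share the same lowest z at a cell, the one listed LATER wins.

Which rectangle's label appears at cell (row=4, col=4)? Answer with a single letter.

Check cell (4,4):
  A: rows 1-6 cols 8-9 -> outside (col miss)
  B: rows 0-2 cols 4-6 -> outside (row miss)
  C: rows 3-7 cols 7-8 -> outside (col miss)
  D: rows 2-6 cols 4-5 z=1 -> covers; best now D (z=1)
  E: rows 1-5 cols 3-9 z=3 -> covers; best now D (z=1)
Winner: D at z=1

Answer: D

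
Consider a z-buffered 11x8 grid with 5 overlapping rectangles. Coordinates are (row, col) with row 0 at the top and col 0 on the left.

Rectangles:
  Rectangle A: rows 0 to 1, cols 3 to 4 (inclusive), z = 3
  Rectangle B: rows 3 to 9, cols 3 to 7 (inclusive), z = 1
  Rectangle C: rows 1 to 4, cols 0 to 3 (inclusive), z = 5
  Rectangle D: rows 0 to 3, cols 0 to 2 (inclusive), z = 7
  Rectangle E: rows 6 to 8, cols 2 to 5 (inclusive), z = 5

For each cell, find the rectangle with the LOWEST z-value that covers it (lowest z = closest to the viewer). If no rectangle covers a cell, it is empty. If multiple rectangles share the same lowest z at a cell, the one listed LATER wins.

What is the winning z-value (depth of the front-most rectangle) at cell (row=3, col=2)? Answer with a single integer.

Answer: 5

Derivation:
Check cell (3,2):
  A: rows 0-1 cols 3-4 -> outside (row miss)
  B: rows 3-9 cols 3-7 -> outside (col miss)
  C: rows 1-4 cols 0-3 z=5 -> covers; best now C (z=5)
  D: rows 0-3 cols 0-2 z=7 -> covers; best now C (z=5)
  E: rows 6-8 cols 2-5 -> outside (row miss)
Winner: C at z=5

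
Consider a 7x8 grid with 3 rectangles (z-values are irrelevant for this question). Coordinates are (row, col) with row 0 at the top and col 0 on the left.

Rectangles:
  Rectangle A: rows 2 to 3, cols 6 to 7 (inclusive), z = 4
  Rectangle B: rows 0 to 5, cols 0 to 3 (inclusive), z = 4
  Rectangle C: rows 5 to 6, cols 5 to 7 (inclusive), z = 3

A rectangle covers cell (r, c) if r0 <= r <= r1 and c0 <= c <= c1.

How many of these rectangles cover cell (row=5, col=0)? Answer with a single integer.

Answer: 1

Derivation:
Check cell (5,0):
  A: rows 2-3 cols 6-7 -> outside (row miss)
  B: rows 0-5 cols 0-3 -> covers
  C: rows 5-6 cols 5-7 -> outside (col miss)
Count covering = 1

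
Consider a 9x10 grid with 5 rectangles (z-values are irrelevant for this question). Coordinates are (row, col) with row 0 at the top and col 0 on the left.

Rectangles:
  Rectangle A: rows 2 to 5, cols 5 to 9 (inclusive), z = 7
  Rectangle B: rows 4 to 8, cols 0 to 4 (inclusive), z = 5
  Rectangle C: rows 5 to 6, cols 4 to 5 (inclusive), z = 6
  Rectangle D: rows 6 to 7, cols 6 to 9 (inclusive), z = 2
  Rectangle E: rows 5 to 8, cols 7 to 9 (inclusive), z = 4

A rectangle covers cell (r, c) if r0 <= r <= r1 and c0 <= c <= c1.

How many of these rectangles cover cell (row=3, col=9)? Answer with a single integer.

Answer: 1

Derivation:
Check cell (3,9):
  A: rows 2-5 cols 5-9 -> covers
  B: rows 4-8 cols 0-4 -> outside (row miss)
  C: rows 5-6 cols 4-5 -> outside (row miss)
  D: rows 6-7 cols 6-9 -> outside (row miss)
  E: rows 5-8 cols 7-9 -> outside (row miss)
Count covering = 1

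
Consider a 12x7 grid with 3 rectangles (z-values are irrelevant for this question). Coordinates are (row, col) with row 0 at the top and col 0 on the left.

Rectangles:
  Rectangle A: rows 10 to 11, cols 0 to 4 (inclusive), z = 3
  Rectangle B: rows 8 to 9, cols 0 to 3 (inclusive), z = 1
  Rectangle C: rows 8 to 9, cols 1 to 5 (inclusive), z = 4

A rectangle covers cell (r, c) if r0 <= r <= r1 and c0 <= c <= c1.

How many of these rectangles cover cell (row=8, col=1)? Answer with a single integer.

Answer: 2

Derivation:
Check cell (8,1):
  A: rows 10-11 cols 0-4 -> outside (row miss)
  B: rows 8-9 cols 0-3 -> covers
  C: rows 8-9 cols 1-5 -> covers
Count covering = 2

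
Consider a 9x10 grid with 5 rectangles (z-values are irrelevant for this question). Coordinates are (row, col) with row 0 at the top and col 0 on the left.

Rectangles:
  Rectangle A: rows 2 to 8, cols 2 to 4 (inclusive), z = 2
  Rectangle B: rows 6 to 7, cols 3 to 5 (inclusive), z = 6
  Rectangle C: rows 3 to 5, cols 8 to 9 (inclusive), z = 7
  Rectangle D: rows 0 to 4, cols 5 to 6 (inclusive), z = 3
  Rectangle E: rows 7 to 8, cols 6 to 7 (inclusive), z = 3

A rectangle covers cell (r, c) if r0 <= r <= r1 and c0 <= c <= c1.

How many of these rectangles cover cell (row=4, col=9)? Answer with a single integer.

Answer: 1

Derivation:
Check cell (4,9):
  A: rows 2-8 cols 2-4 -> outside (col miss)
  B: rows 6-7 cols 3-5 -> outside (row miss)
  C: rows 3-5 cols 8-9 -> covers
  D: rows 0-4 cols 5-6 -> outside (col miss)
  E: rows 7-8 cols 6-7 -> outside (row miss)
Count covering = 1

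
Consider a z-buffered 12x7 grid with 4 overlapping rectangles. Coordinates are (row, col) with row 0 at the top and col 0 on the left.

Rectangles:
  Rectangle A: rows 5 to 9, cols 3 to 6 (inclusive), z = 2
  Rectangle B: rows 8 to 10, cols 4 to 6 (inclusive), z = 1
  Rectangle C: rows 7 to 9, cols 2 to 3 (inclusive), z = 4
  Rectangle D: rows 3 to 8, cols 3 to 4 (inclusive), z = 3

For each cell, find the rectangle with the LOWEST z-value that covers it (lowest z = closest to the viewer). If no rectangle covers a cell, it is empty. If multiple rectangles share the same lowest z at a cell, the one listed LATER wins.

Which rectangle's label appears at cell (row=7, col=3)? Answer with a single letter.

Check cell (7,3):
  A: rows 5-9 cols 3-6 z=2 -> covers; best now A (z=2)
  B: rows 8-10 cols 4-6 -> outside (row miss)
  C: rows 7-9 cols 2-3 z=4 -> covers; best now A (z=2)
  D: rows 3-8 cols 3-4 z=3 -> covers; best now A (z=2)
Winner: A at z=2

Answer: A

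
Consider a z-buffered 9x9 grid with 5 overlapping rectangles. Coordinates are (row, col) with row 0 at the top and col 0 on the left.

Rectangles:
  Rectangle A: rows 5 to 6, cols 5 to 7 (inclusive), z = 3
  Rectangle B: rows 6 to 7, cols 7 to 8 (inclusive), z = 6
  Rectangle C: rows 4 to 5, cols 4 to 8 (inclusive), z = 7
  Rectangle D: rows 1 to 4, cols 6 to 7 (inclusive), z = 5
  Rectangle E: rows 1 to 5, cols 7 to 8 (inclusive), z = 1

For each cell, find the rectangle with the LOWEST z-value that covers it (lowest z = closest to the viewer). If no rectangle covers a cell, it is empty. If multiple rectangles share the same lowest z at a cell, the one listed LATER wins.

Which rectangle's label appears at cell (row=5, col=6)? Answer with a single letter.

Answer: A

Derivation:
Check cell (5,6):
  A: rows 5-6 cols 5-7 z=3 -> covers; best now A (z=3)
  B: rows 6-7 cols 7-8 -> outside (row miss)
  C: rows 4-5 cols 4-8 z=7 -> covers; best now A (z=3)
  D: rows 1-4 cols 6-7 -> outside (row miss)
  E: rows 1-5 cols 7-8 -> outside (col miss)
Winner: A at z=3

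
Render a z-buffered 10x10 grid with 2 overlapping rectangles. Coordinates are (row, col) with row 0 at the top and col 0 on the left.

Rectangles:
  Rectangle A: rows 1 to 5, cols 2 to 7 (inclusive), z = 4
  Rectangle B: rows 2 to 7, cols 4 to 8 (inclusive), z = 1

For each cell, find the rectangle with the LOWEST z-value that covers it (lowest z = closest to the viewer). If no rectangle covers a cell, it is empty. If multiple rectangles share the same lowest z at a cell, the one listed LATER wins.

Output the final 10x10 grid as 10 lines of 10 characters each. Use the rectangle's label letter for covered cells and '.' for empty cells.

..........
..AAAAAA..
..AABBBBB.
..AABBBBB.
..AABBBBB.
..AABBBBB.
....BBBBB.
....BBBBB.
..........
..........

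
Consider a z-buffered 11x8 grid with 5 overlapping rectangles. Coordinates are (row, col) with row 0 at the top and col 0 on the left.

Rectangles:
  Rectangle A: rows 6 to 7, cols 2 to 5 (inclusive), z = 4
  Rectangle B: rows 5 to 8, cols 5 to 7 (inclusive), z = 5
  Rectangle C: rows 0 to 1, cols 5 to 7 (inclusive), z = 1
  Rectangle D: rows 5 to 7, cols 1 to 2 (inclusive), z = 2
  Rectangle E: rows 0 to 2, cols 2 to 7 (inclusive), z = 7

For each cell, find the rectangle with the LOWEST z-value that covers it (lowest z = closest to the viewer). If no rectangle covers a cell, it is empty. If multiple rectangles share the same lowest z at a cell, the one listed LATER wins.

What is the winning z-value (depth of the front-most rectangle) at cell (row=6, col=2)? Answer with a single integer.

Answer: 2

Derivation:
Check cell (6,2):
  A: rows 6-7 cols 2-5 z=4 -> covers; best now A (z=4)
  B: rows 5-8 cols 5-7 -> outside (col miss)
  C: rows 0-1 cols 5-7 -> outside (row miss)
  D: rows 5-7 cols 1-2 z=2 -> covers; best now D (z=2)
  E: rows 0-2 cols 2-7 -> outside (row miss)
Winner: D at z=2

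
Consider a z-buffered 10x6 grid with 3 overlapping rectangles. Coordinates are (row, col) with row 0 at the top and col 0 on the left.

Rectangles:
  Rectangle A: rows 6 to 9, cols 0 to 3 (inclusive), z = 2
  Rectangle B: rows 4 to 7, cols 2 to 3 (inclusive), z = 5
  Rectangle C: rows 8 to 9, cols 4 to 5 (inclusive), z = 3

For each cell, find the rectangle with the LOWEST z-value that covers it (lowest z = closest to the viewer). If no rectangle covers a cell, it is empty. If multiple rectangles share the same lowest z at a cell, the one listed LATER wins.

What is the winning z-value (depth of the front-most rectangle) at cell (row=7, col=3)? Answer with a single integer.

Check cell (7,3):
  A: rows 6-9 cols 0-3 z=2 -> covers; best now A (z=2)
  B: rows 4-7 cols 2-3 z=5 -> covers; best now A (z=2)
  C: rows 8-9 cols 4-5 -> outside (row miss)
Winner: A at z=2

Answer: 2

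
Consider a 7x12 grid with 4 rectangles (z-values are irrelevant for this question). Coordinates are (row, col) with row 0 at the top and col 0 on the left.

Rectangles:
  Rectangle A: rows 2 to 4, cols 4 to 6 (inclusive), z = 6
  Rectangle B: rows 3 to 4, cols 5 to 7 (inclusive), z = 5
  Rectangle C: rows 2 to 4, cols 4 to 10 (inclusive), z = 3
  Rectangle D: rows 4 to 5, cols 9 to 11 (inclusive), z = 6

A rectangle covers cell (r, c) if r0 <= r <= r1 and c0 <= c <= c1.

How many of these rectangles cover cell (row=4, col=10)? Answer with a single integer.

Check cell (4,10):
  A: rows 2-4 cols 4-6 -> outside (col miss)
  B: rows 3-4 cols 5-7 -> outside (col miss)
  C: rows 2-4 cols 4-10 -> covers
  D: rows 4-5 cols 9-11 -> covers
Count covering = 2

Answer: 2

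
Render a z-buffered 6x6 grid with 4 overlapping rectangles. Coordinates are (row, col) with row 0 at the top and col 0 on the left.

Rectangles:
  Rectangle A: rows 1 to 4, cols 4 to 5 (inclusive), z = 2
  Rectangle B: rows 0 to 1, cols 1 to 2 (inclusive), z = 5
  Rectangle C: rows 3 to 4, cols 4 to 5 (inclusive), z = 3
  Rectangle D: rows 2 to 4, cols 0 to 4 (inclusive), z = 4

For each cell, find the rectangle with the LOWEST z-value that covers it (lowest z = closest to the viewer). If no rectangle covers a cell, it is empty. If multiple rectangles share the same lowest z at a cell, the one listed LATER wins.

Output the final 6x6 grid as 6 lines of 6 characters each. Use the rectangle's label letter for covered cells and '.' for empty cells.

.BB...
.BB.AA
DDDDAA
DDDDAA
DDDDAA
......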